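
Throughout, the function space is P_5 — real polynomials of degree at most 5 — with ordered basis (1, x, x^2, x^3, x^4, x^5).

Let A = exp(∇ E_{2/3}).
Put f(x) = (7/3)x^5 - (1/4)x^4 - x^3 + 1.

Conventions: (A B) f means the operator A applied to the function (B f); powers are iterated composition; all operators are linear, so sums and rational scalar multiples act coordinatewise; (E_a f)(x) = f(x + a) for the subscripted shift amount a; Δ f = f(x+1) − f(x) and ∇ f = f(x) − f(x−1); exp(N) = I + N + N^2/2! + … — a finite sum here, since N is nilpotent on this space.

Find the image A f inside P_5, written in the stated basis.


order-1 term: (35/3)x^4 + (61/9)x^3 + (77/18)x^2 + (67/81)x - 61/972
order-2 term: (70/3)x^3 + (131/6)x^2 + (139/9)x + 1081/324
order-3 term: (70/3)x^2 + (67/3)x + 61/6
order-4 term: (35/3)x + 271/36
order-5 term: 7/3
the series for exp(∇ E_{2/3}) f terminates at order 5
exp(∇ E_{2/3}) f = (7/3)x^5 + (137/12)x^4 + (262/9)x^3 + (445/9)x^2 + (4072/81)x + 23621/972

g(x) = (7/3)x^5 + (137/12)x^4 + (262/9)x^3 + (445/9)x^2 + (4072/81)x + 23621/972


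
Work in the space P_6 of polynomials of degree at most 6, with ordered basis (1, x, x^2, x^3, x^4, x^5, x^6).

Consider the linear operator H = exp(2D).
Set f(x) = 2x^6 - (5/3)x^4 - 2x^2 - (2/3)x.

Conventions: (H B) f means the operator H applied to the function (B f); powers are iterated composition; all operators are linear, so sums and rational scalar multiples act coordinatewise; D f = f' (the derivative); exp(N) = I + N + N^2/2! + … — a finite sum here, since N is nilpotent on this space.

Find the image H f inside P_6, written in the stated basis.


g(x) = 2x^6 + 24x^5 + (355/3)x^4 + (920/3)x^3 + 438x^2 + 322x + 92

order-1 term: 24x^5 - (40/3)x^3 - 8x - 4/3
order-2 term: 120x^4 - 40x^2 - 8
order-3 term: 320x^3 - (160/3)x
order-4 term: 480x^2 - 80/3
order-5 term: 384x
order-6 term: 128
the series for exp(2D) f terminates at order 6
exp(2D) f = 2x^6 + 24x^5 + (355/3)x^4 + (920/3)x^3 + 438x^2 + 322x + 92


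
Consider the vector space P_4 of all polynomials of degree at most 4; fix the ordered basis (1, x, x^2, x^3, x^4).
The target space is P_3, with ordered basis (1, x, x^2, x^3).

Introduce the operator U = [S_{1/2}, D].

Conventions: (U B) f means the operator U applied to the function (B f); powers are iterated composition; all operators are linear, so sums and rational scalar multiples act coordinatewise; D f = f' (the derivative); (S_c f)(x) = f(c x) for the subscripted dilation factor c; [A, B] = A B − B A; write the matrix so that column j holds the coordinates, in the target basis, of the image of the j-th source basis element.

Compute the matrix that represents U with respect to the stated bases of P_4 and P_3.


image of 1: 0
image of x: 1/2
image of x^2: (1/2)x
image of x^3: (3/8)x^2
image of x^4: (1/4)x^3
each image's coordinates form column j of the matrix

the matrix is [[0, 1/2, 0, 0, 0]; [0, 0, 1/2, 0, 0]; [0, 0, 0, 3/8, 0]; [0, 0, 0, 0, 1/4]] (rows listed top to bottom)


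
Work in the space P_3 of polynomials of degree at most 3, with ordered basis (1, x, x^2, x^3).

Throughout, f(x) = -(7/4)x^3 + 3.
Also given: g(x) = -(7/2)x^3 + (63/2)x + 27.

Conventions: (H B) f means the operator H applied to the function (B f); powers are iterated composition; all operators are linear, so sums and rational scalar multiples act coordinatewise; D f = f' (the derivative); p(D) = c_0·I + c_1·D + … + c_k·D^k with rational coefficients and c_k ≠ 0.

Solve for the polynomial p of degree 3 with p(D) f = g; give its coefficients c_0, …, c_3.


c_0 = 2, c_1 = 0, c_2 = -3, c_3 = -2

D^0 f = -(7/4)x^3 + 3
D^1 f = -(21/4)x^2
D^2 f = -(21/2)x
D^3 f = -21/2
matching coefficients of g against c_0 f + c_1 Df + … from the top degree down determines the c_i
solution: c_0 = 2, c_1 = 0, c_2 = -3, c_3 = -2


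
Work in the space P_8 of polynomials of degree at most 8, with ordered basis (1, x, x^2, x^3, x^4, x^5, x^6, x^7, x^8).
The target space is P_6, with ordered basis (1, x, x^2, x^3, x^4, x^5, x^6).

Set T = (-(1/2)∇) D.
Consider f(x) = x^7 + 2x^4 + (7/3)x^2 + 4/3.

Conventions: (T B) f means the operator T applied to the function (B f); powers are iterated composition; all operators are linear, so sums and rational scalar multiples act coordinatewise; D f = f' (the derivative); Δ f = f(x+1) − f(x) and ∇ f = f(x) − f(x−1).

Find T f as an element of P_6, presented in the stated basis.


D f = 7x^6 + 8x^3 + (14/3)x
∇ D f = 42x^5 - 105x^4 + 140x^3 - 81x^2 + 18x + 17/3
(-(1/2)∇) D f = -21x^5 + (105/2)x^4 - 70x^3 + (81/2)x^2 - 9x - 17/6

the result is g(x) = -21x^5 + (105/2)x^4 - 70x^3 + (81/2)x^2 - 9x - 17/6


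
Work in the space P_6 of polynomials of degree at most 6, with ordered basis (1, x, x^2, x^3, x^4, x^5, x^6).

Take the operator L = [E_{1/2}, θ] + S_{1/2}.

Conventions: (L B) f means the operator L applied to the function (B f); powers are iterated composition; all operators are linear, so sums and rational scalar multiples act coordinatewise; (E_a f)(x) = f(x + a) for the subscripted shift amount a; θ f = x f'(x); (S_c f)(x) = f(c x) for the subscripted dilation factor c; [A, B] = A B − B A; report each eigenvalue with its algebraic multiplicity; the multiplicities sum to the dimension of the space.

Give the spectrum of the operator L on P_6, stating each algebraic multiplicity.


image of 1: 1
image of x: (1/2)x + 1/2
image of x^2: (1/4)x^2 + x + 1/2
image of x^3: (1/8)x^3 + (3/2)x^2 + (3/2)x + 3/8
image of x^4: (1/16)x^4 + 2x^3 + 3x^2 + (3/2)x + 1/4
image of x^5: (1/32)x^5 + (5/2)x^4 + 5x^3 + (15/4)x^2 + (5/4)x + 5/32
image of x^6: (1/64)x^6 + 3x^5 + (15/2)x^4 + (15/2)x^3 + (15/4)x^2 + (15/16)x + 3/32
the matrix is upper triangular; its diagonal is (1, 1/2, 1/4, 1/8, 1/16, 1/32, 1/64)
for a triangular matrix the eigenvalues are the diagonal entries, with algebraic multiplicity their repetition count

λ = 1/64 (multiplicity 1), λ = 1/32 (multiplicity 1), λ = 1/16 (multiplicity 1), λ = 1/8 (multiplicity 1), λ = 1/4 (multiplicity 1), λ = 1/2 (multiplicity 1), λ = 1 (multiplicity 1)


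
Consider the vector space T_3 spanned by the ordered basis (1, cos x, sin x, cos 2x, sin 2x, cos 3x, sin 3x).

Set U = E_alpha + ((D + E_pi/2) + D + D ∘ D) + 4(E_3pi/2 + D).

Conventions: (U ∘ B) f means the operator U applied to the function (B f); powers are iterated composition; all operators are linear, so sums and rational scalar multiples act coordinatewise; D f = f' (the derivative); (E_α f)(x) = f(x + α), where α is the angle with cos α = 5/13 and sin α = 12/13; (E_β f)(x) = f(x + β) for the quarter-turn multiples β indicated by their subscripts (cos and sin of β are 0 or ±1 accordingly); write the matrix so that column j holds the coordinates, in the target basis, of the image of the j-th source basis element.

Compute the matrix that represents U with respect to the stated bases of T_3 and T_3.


image of 1: 6
image of cos x: -(8/13)cos x - (51/13)sin x
image of sin x: (51/13)cos x - (8/13)sin x
image of cos 2x: -(1640/169)cos 2x - (2148/169)sin 2x
image of sin 2x: (2148/169)cos 2x - (1640/169)sin 2x
image of cos 3x: -(21808/2197)cos 3x - (45309/2197)sin 3x
image of sin 3x: (45309/2197)cos 3x - (21808/2197)sin 3x
each image's coordinates form column j of the matrix

the matrix is [[6, 0, 0, 0, 0, 0, 0]; [0, -8/13, 51/13, 0, 0, 0, 0]; [0, -51/13, -8/13, 0, 0, 0, 0]; [0, 0, 0, -1640/169, 2148/169, 0, 0]; [0, 0, 0, -2148/169, -1640/169, 0, 0]; [0, 0, 0, 0, 0, -21808/2197, 45309/2197]; [0, 0, 0, 0, 0, -45309/2197, -21808/2197]] (rows listed top to bottom)


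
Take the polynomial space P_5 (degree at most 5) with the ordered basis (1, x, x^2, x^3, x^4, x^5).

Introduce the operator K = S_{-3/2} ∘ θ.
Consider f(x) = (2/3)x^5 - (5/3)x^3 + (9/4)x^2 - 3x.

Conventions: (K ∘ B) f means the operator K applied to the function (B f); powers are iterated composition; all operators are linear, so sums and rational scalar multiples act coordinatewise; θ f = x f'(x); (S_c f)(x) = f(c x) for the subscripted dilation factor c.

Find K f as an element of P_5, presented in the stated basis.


the image equals g(x) = -(405/16)x^5 + (135/8)x^3 + (81/8)x^2 + (9/2)x

θ f = (10/3)x^5 - 5x^3 + (9/2)x^2 - 3x
S_{-3/2} θ f = -(405/16)x^5 + (135/8)x^3 + (81/8)x^2 + (9/2)x


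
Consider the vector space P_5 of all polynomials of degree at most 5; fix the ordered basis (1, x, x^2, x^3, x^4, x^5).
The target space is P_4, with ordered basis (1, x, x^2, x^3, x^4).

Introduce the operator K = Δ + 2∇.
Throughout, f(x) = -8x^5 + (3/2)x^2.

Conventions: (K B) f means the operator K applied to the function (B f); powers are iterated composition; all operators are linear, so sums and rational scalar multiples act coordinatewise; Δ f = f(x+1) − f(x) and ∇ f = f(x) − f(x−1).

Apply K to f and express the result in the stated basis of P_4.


the image equals g(x) = -120x^4 + 80x^3 - 240x^2 + 49x - 51/2

Δ f = -40x^4 - 80x^3 - 80x^2 - 37x - 13/2
∇ f = -40x^4 + 80x^3 - 80x^2 + 43x - 19/2
(2∇) f = -80x^4 + 160x^3 - 160x^2 + 86x - 19
(Δ + 2∇) f = -120x^4 + 80x^3 - 240x^2 + 49x - 51/2


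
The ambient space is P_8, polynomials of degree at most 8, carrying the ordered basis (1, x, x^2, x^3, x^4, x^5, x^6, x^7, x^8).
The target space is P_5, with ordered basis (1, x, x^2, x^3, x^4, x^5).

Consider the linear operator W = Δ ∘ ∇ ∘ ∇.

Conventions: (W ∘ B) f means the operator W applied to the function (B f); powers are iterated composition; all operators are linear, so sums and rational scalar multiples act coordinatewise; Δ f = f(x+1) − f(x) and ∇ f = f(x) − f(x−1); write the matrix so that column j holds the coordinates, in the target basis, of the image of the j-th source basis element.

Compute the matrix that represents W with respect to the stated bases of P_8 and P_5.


image of 1: 0
image of x: 0
image of x^2: 0
image of x^3: 6
image of x^4: 24x - 12
image of x^5: 60x^2 - 60x + 30
image of x^6: 120x^3 - 180x^2 + 180x - 60
image of x^7: 210x^4 - 420x^3 + 630x^2 - 420x + 126
image of x^8: 336x^5 - 840x^4 + 1680x^3 - 1680x^2 + 1008x - 252
each image's coordinates form column j of the matrix

the matrix is [[0, 0, 0, 6, -12, 30, -60, 126, -252]; [0, 0, 0, 0, 24, -60, 180, -420, 1008]; [0, 0, 0, 0, 0, 60, -180, 630, -1680]; [0, 0, 0, 0, 0, 0, 120, -420, 1680]; [0, 0, 0, 0, 0, 0, 0, 210, -840]; [0, 0, 0, 0, 0, 0, 0, 0, 336]] (rows listed top to bottom)


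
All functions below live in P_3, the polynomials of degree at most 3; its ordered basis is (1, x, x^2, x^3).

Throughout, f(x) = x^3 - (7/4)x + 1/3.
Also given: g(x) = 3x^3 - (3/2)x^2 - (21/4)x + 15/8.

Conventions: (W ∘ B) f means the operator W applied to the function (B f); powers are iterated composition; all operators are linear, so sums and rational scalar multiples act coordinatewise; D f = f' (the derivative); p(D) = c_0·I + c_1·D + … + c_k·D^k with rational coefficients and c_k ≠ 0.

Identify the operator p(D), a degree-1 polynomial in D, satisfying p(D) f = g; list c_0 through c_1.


c_0 = 3, c_1 = -1/2

D^0 f = x^3 - (7/4)x + 1/3
D^1 f = 3x^2 - 7/4
matching coefficients of g against c_0 f + c_1 Df + … from the top degree down determines the c_i
solution: c_0 = 3, c_1 = -1/2


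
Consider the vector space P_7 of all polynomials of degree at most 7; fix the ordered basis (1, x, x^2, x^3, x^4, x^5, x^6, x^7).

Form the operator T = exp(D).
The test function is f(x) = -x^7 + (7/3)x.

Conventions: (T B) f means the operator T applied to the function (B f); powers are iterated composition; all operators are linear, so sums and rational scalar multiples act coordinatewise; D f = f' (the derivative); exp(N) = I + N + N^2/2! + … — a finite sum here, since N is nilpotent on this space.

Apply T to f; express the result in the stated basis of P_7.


g(x) = -x^7 - 7x^6 - 21x^5 - 35x^4 - 35x^3 - 21x^2 - (14/3)x + 4/3

order-1 term: -7x^6 + 7/3
order-2 term: -21x^5
order-3 term: -35x^4
order-4 term: -35x^3
order-5 term: -21x^2
order-6 term: -7x
order-7 term: -1
the series for exp(D) f terminates at order 7
exp(D) f = -x^7 - 7x^6 - 21x^5 - 35x^4 - 35x^3 - 21x^2 - (14/3)x + 4/3


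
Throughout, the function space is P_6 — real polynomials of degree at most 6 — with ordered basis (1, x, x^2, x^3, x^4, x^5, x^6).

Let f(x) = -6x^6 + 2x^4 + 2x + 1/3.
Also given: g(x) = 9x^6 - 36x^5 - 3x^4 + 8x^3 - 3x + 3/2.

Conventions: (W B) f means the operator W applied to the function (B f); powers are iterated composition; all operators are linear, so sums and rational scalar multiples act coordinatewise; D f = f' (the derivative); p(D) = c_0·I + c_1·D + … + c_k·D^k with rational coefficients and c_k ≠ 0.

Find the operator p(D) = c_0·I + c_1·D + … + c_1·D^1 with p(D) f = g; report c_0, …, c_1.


D^0 f = -6x^6 + 2x^4 + 2x + 1/3
D^1 f = -36x^5 + 8x^3 + 2
matching coefficients of g against c_0 f + c_1 Df + … from the top degree down determines the c_i
solution: c_0 = -3/2, c_1 = 1

c_0 = -3/2, c_1 = 1


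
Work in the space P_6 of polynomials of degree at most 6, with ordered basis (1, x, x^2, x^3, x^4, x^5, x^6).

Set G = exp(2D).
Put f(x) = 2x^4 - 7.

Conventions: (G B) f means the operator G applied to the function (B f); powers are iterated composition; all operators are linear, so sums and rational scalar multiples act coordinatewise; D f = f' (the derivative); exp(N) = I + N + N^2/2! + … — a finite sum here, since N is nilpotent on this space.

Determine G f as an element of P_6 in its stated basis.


order-1 term: 16x^3
order-2 term: 48x^2
order-3 term: 64x
order-4 term: 32
the series for exp(2D) f terminates at order 4
exp(2D) f = 2x^4 + 16x^3 + 48x^2 + 64x + 25

g(x) = 2x^4 + 16x^3 + 48x^2 + 64x + 25


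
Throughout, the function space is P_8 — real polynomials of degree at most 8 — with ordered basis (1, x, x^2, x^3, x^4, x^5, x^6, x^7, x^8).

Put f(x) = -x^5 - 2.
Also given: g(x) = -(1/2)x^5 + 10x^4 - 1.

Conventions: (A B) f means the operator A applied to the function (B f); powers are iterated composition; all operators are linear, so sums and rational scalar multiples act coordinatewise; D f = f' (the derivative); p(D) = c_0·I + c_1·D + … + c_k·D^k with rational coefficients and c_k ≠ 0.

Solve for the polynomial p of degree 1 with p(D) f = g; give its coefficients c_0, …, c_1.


D^0 f = -x^5 - 2
D^1 f = -5x^4
matching coefficients of g against c_0 f + c_1 Df + … from the top degree down determines the c_i
solution: c_0 = 1/2, c_1 = -2

c_0 = 1/2, c_1 = -2


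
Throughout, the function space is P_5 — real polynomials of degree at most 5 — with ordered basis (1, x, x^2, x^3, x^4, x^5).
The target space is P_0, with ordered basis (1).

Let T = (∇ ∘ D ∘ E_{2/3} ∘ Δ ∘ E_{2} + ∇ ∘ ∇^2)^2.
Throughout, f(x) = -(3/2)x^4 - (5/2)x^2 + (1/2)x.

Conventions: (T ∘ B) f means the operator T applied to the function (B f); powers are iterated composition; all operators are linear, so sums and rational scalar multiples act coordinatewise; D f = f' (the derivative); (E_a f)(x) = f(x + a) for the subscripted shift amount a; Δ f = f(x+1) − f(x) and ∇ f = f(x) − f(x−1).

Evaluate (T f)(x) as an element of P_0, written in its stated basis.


E_{2} f = -(3/2)x^4 - 12x^3 - (77/2)x^2 - (115/2)x - 33
Δ E_{2} f = -6x^3 - 45x^2 - 119x - 219/2
E_{2/3} Δ E_{2} f = -6x^3 - 57x^2 - 187x - 3791/18
D E_{2/3} Δ E_{2} f = -18x^2 - 114x - 187
∇ D E_{2/3} Δ E_{2} f = -36x - 96
∇ f = -6x^3 + 9x^2 - 11x + 9/2
∇ ∇ f = -18x^2 + 36x - 26
∇ ∇^2 f = -36x + 54
(∇ ∘ D ∘ E_{2/3} ∘ Δ ∘ E_{2} + ∇ ∘ ∇^2) f = -72x - 42
E_{2} (∇ ∘ D ∘ E_{2/3} ∘ Δ ∘ E_{2} + ∇ ∘ ∇^2) f = -72x - 186
Δ E_{2} (∇ ∘ D ∘ E_{2/3} ∘ Δ ∘ E_{2} + ∇ ∘ ∇^2) f = -72
E_{2/3} Δ E_{2} (∇ ∘ D ∘ E_{2/3} ∘ Δ ∘ E_{2} + ∇ ∘ ∇^2) f = -72
D E_{2/3} Δ E_{2} (∇ ∘ D ∘ E_{2/3} ∘ Δ ∘ E_{2} + ∇ ∘ ∇^2) f = 0
∇ D E_{2/3} Δ E_{2} (∇ ∘ D ∘ E_{2/3} ∘ Δ ∘ E_{2} + ∇ ∘ ∇^2) f = 0
∇ (∇ ∘ D ∘ E_{2/3} ∘ Δ ∘ E_{2} + ∇ ∘ ∇^2) f = -72
∇ ∇ (∇ ∘ D ∘ E_{2/3} ∘ Δ ∘ E_{2} + ∇ ∘ ∇^2) f = 0
∇ ∇^2 (∇ ∘ D ∘ E_{2/3} ∘ Δ ∘ E_{2} + ∇ ∘ ∇^2) f = 0
(∇ ∘ D ∘ E_{2/3} ∘ Δ ∘ E_{2} + ∇ ∘ ∇^2) (∇ ∘ D ∘ E_{2/3} ∘ Δ ∘ E_{2} + ∇ ∘ ∇^2) f = 0

the result is g(x) = 0


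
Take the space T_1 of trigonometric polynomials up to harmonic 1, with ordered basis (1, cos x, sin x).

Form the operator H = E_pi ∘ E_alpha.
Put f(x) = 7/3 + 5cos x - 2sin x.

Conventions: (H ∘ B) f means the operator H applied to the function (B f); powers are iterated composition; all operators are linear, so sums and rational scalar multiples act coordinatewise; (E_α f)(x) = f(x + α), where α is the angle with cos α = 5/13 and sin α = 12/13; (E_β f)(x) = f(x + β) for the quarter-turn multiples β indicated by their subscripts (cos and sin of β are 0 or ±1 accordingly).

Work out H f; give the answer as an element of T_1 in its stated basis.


g(x) = 7/3 - (1/13)cos x + (70/13)sin x

E_alpha f = 7/3 + (1/13)cos x - (70/13)sin x
E_pi E_alpha f = 7/3 - (1/13)cos x + (70/13)sin x


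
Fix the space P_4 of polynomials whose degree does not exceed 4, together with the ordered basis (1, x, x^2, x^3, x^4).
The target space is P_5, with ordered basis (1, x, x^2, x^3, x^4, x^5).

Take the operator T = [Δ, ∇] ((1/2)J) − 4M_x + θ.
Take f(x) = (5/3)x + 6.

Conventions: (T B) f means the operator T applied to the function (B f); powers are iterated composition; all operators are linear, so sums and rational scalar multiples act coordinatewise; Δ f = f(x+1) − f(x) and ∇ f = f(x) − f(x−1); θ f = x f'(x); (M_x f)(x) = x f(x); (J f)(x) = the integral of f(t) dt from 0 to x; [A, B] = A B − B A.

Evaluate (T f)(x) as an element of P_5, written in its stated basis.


the result is g(x) = -(20/3)x^2 - (67/3)x

J f = (5/6)x^2 + 6x
((1/2)J) f = (5/12)x^2 + 3x
∇ ((1/2)J) f = (5/6)x + 31/12
Δ ∇ ((1/2)J) f = 5/6
Δ ((1/2)J) f = (5/6)x + 41/12
∇ Δ ((1/2)J) f = 5/6
[Δ, ∇] ((1/2)J) f = 0
M_x f = (5/3)x^2 + 6x
(-4M_x) f = -(20/3)x^2 - 24x
θ f = (5/3)x
([Δ, ∇] ((1/2)J) − 4M_x + θ) f = -(20/3)x^2 - (67/3)x


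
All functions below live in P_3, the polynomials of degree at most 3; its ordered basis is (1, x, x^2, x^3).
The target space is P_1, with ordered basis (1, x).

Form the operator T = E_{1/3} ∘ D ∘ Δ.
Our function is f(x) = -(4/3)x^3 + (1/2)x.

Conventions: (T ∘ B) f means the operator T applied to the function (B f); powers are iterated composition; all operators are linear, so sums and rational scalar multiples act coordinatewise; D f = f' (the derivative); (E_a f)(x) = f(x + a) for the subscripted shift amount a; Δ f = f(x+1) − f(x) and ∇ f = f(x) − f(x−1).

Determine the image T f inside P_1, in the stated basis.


g(x) = -8x - 20/3

Δ f = -4x^2 - 4x - 5/6
D Δ f = -8x - 4
E_{1/3} D Δ f = -8x - 20/3


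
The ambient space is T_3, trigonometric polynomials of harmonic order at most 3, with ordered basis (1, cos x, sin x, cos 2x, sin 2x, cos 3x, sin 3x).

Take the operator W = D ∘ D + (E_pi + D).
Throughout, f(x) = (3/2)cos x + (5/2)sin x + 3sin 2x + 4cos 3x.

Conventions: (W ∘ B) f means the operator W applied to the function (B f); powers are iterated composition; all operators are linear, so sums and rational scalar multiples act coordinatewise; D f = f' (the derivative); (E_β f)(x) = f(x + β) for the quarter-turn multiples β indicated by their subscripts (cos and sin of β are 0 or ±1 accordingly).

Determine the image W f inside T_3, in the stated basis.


the image equals g(x) = -(1/2)cos x - (13/2)sin x + 6cos 2x - 9sin 2x - 40cos 3x - 12sin 3x

D f = (5/2)cos x - (3/2)sin x + 6cos 2x - 12sin 3x
D D f = -(3/2)cos x - (5/2)sin x - 12sin 2x - 36cos 3x
E_pi f = -(3/2)cos x - (5/2)sin x + 3sin 2x - 4cos 3x
D f = (5/2)cos x - (3/2)sin x + 6cos 2x - 12sin 3x
(E_pi + D) f = cos x - 4sin x + 6cos 2x + 3sin 2x - 4cos 3x - 12sin 3x
(D ∘ D + (E_pi + D)) f = -(1/2)cos x - (13/2)sin x + 6cos 2x - 9sin 2x - 40cos 3x - 12sin 3x


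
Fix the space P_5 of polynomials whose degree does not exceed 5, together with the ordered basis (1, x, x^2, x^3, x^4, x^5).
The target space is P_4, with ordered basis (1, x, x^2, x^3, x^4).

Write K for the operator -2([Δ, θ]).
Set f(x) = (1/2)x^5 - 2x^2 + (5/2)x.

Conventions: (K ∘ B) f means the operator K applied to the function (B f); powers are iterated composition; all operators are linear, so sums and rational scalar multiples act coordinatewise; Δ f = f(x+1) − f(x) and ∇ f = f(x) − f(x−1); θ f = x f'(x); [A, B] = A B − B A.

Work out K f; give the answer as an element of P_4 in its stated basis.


g(x) = -5x^4 - 20x^3 - 30x^2 - 12x - 2

θ f = (5/2)x^5 - 4x^2 + (5/2)x
Δ θ f = (25/2)x^4 + 25x^3 + 25x^2 + (9/2)x + 1
Δ f = (5/2)x^4 + 5x^3 + 5x^2 - (3/2)x + 1
θ Δ f = 10x^4 + 15x^3 + 10x^2 - (3/2)x
[Δ, θ] f = (5/2)x^4 + 10x^3 + 15x^2 + 6x + 1
(-2([Δ, θ])) f = -5x^4 - 20x^3 - 30x^2 - 12x - 2


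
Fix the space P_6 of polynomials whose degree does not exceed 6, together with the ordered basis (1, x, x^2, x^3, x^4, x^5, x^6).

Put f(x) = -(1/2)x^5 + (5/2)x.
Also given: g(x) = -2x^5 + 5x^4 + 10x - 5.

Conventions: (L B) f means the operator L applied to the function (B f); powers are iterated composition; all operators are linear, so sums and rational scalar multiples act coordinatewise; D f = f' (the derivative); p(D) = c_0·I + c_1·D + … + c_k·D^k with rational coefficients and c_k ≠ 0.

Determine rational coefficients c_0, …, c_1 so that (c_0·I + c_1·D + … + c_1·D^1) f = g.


D^0 f = -(1/2)x^5 + (5/2)x
D^1 f = -(5/2)x^4 + 5/2
matching coefficients of g against c_0 f + c_1 Df + … from the top degree down determines the c_i
solution: c_0 = 4, c_1 = -2

p(D) = 4·I − 2·D, i.e. c_0 = 4, c_1 = -2


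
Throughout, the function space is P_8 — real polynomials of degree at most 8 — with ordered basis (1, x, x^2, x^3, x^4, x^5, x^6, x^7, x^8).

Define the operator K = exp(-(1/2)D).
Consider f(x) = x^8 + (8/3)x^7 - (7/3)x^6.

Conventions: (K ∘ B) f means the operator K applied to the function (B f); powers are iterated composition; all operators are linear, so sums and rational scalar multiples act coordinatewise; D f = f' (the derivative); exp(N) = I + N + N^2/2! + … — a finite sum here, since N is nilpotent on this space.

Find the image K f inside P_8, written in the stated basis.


the image equals g(x) = x^8 - (4/3)x^7 - (14/3)x^6 + 14x^5 - (385/24)x^4 + (119/12)x^3 - (7/2)x^2 + (2/3)x - 41/768

order-1 term: -4x^7 - (28/3)x^6 + 7x^5
order-2 term: 7x^6 + 14x^5 - (35/4)x^4
order-3 term: -7x^5 - (35/3)x^4 + (35/6)x^3
order-4 term: (35/8)x^4 + (35/6)x^3 - (35/16)x^2
order-5 term: -(7/4)x^3 - (7/4)x^2 + (7/16)x
order-6 term: (7/16)x^2 + (7/24)x - 7/192
order-7 term: -(1/16)x - 1/48
order-8 term: 1/256
the series for exp(-(1/2)D) f terminates at order 8
exp(-(1/2)D) f = x^8 - (4/3)x^7 - (14/3)x^6 + 14x^5 - (385/24)x^4 + (119/12)x^3 - (7/2)x^2 + (2/3)x - 41/768


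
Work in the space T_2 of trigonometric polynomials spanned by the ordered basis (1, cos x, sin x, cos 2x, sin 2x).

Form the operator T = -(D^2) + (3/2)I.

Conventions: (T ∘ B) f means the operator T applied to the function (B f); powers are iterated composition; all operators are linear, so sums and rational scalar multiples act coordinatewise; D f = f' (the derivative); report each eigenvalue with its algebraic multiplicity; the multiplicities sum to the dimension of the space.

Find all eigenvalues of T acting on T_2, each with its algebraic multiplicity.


λ = 3/2 (multiplicity 1), λ = 5/2 (multiplicity 2), λ = 11/2 (multiplicity 2)

image of 1: 3/2
image of cos x: (5/2)cos x
image of sin x: (5/2)sin x
image of cos 2x: (11/2)cos 2x
image of sin 2x: (11/2)sin 2x
the matrix is diagonal; its diagonal is (3/2, 5/2, 5/2, 11/2, 11/2)
for a triangular matrix the eigenvalues are the diagonal entries, with algebraic multiplicity their repetition count


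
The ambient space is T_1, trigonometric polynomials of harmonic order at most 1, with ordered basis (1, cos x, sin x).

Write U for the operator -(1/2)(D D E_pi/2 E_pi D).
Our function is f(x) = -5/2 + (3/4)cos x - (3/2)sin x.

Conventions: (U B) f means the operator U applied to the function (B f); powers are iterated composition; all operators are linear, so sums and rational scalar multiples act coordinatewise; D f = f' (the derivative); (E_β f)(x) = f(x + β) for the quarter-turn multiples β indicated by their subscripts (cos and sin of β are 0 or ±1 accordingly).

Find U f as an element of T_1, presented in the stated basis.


D f = -(3/2)cos x - (3/4)sin x
E_pi D f = (3/2)cos x + (3/4)sin x
E_pi/2 E_pi D f = (3/4)cos x - (3/2)sin x
D (E_pi/2 E_pi D) f = -(3/2)cos x - (3/4)sin x
D D (E_pi/2 E_pi D) f = -(3/4)cos x + (3/2)sin x
(-(1/2)(D D E_pi/2 E_pi D)) f = (3/8)cos x - (3/4)sin x

g(x) = (3/8)cos x - (3/4)sin x


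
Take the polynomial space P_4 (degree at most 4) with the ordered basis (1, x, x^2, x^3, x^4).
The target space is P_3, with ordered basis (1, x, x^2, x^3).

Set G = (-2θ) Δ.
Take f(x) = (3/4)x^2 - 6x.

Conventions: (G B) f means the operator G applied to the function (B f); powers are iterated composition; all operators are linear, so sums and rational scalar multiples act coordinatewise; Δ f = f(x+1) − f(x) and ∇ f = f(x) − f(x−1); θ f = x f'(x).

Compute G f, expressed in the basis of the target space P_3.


the image equals g(x) = -3x

Δ f = (3/2)x - 21/4
θ Δ f = (3/2)x
(-2θ) Δ f = -3x


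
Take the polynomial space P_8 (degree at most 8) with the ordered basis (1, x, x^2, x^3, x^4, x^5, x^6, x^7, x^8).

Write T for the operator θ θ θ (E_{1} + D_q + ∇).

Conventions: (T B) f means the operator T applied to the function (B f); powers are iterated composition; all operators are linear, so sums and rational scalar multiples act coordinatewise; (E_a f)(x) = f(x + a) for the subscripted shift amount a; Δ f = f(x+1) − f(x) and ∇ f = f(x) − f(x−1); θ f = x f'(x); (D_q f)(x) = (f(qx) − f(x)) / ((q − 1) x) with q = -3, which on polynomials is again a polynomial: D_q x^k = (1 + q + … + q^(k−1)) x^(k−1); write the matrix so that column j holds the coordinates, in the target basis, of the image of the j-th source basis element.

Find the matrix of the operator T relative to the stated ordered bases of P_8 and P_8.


image of 1: 0
image of x: x
image of x^2: 8x^2 + 2x
image of x^3: 27x^3 + 104x^2
image of x^4: 64x^4 - 324x^3 + 8x
image of x^5: 125x^5 + 4544x^4 + 160x^2
image of x^6: 216x^6 - 21250x^5 + 1080x^3 + 12x
image of x^7: 343x^7 + 121176x^6 + 4480x^4 + 336x^2
image of x^8: 512x^8 - 557032x^7 + 14000x^5 + 3024x^3 + 16x
each image's coordinates form column j of the matrix

the matrix is [[0, 0, 0, 0, 0, 0, 0, 0, 0]; [0, 1, 2, 0, 8, 0, 12, 0, 16]; [0, 0, 8, 104, 0, 160, 0, 336, 0]; [0, 0, 0, 27, -324, 0, 1080, 0, 3024]; [0, 0, 0, 0, 64, 4544, 0, 4480, 0]; [0, 0, 0, 0, 0, 125, -21250, 0, 14000]; [0, 0, 0, 0, 0, 0, 216, 121176, 0]; [0, 0, 0, 0, 0, 0, 0, 343, -557032]; [0, 0, 0, 0, 0, 0, 0, 0, 512]] (rows listed top to bottom)


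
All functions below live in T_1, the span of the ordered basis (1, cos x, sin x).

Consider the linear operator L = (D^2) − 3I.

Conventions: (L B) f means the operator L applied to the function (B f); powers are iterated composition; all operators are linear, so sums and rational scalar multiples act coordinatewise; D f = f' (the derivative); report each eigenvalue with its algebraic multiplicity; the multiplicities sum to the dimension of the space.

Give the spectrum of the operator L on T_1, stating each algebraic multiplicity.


image of 1: -3
image of cos x: -4cos x
image of sin x: -4sin x
the matrix is diagonal; its diagonal is (-3, -4, -4)
for a triangular matrix the eigenvalues are the diagonal entries, with algebraic multiplicity their repetition count

λ = -4 (multiplicity 2), λ = -3 (multiplicity 1)


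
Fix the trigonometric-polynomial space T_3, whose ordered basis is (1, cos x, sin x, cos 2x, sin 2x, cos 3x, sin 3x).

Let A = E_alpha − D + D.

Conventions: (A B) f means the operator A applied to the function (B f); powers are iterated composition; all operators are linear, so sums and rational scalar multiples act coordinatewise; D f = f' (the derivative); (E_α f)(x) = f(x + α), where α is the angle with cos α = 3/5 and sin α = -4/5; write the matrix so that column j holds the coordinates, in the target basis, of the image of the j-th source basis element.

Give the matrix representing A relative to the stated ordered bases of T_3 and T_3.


image of 1: 1
image of cos x: (3/5)cos x + (4/5)sin x
image of sin x: -(4/5)cos x + (3/5)sin x
image of cos 2x: -(7/25)cos 2x + (24/25)sin 2x
image of sin 2x: -(24/25)cos 2x - (7/25)sin 2x
image of cos 3x: -(117/125)cos 3x + (44/125)sin 3x
image of sin 3x: -(44/125)cos 3x - (117/125)sin 3x
each image's coordinates form column j of the matrix

the matrix is [[1, 0, 0, 0, 0, 0, 0]; [0, 3/5, -4/5, 0, 0, 0, 0]; [0, 4/5, 3/5, 0, 0, 0, 0]; [0, 0, 0, -7/25, -24/25, 0, 0]; [0, 0, 0, 24/25, -7/25, 0, 0]; [0, 0, 0, 0, 0, -117/125, -44/125]; [0, 0, 0, 0, 0, 44/125, -117/125]] (rows listed top to bottom)


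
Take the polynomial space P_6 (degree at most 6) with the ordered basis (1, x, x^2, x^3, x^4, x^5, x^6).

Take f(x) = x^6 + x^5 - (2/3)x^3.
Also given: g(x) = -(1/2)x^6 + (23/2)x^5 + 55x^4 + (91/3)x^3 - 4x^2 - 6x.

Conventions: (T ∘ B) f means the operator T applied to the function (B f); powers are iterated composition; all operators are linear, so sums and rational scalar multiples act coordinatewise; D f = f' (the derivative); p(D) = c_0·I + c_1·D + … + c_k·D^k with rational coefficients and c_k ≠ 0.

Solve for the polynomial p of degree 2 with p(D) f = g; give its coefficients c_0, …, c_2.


c_0 = -1/2, c_1 = 2, c_2 = 3/2

D^0 f = x^6 + x^5 - (2/3)x^3
D^1 f = 6x^5 + 5x^4 - 2x^2
D^2 f = 30x^4 + 20x^3 - 4x
matching coefficients of g against c_0 f + c_1 Df + … from the top degree down determines the c_i
solution: c_0 = -1/2, c_1 = 2, c_2 = 3/2


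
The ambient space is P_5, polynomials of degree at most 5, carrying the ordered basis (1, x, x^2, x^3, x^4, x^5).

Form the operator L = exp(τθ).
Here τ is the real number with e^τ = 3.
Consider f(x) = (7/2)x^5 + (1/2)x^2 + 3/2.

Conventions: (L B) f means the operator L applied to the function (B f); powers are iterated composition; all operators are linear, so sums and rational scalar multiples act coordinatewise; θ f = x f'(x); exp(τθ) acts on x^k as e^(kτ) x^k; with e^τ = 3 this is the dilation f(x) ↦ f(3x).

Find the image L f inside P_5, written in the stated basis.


exp(τθ) x^k = e^(kτ) x^k; with e^τ = 3 this sends x^k to 3^k x^k
x^2 ↦ 9 x^2
x^5 ↦ 243 x^5
applying this coordinatewise to f: exp(τθ) f = (1701/2)x^5 + (9/2)x^2 + 3/2

the result is g(x) = (1701/2)x^5 + (9/2)x^2 + 3/2


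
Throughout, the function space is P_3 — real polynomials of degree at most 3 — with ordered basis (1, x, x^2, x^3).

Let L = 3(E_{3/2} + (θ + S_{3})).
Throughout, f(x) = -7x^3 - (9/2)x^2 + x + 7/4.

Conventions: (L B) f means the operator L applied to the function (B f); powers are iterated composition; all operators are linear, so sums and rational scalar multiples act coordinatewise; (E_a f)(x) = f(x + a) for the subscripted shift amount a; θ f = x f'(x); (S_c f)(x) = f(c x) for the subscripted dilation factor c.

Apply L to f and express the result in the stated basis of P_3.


the result is g(x) = -651x^3 - (513/2)x^2 - (669/4)x - 345/4

E_{3/2} f = -7x^3 - 36x^2 - (239/4)x - 61/2
θ f = -21x^3 - 9x^2 + x
S_{3} f = -189x^3 - (81/2)x^2 + 3x + 7/4
(θ + S_{3}) f = -210x^3 - (99/2)x^2 + 4x + 7/4
(E_{3/2} + (θ + S_{3})) f = -217x^3 - (171/2)x^2 - (223/4)x - 115/4
(3(E_{3/2} + (θ + S_{3}))) f = -651x^3 - (513/2)x^2 - (669/4)x - 345/4


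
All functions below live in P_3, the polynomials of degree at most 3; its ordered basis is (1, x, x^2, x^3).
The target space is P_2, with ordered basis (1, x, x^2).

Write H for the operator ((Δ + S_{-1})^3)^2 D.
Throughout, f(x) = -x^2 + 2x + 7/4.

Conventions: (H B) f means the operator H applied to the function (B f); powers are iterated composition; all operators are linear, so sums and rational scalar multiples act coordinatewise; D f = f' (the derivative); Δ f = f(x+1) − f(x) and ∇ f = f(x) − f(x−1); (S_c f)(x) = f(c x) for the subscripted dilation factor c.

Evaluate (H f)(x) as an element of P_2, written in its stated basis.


D f = -2x + 2
Δ D f = -2
S_{-1} D f = 2x + 2
(Δ + S_{-1}) D f = 2x
Δ (Δ + S_{-1}) D f = 2
S_{-1} (Δ + S_{-1}) D f = -2x
(Δ + S_{-1}) (Δ + S_{-1}) D f = -2x + 2
Δ (Δ + S_{-1}) (Δ + S_{-1}) D f = -2
S_{-1} (Δ + S_{-1}) (Δ + S_{-1}) D f = 2x + 2
(Δ + S_{-1}) (Δ + S_{-1}) (Δ + S_{-1}) D f = 2x
Δ (Δ + S_{-1})^3 D f = 2
S_{-1} (Δ + S_{-1})^3 D f = -2x
(Δ + S_{-1}) (Δ + S_{-1})^3 D f = -2x + 2
Δ (Δ + S_{-1}) (Δ + S_{-1})^3 D f = -2
S_{-1} (Δ + S_{-1}) (Δ + S_{-1})^3 D f = 2x + 2
(Δ + S_{-1}) (Δ + S_{-1}) (Δ + S_{-1})^3 D f = 2x
Δ (Δ + S_{-1}) (Δ + S_{-1}) (Δ + S_{-1})^3 D f = 2
S_{-1} (Δ + S_{-1}) (Δ + S_{-1}) (Δ + S_{-1})^3 D f = -2x
(Δ + S_{-1}) (Δ + S_{-1}) (Δ + S_{-1}) (Δ + S_{-1})^3 D f = -2x + 2

the result is g(x) = -2x + 2


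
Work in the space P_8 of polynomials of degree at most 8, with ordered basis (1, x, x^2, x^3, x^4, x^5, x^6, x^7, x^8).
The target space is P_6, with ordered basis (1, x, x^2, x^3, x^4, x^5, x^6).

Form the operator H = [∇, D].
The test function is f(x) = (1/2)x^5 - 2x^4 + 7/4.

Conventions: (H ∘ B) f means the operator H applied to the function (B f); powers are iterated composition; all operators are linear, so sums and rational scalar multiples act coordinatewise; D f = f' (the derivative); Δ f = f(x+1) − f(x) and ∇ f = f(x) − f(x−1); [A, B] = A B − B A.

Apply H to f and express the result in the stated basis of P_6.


D f = (5/2)x^4 - 8x^3
∇ D f = 10x^3 - 39x^2 + 34x - 21/2
∇ f = (5/2)x^4 - 13x^3 + 17x^2 - (21/2)x + 5/2
D ∇ f = 10x^3 - 39x^2 + 34x - 21/2
[∇, D] f = 0

the result is g(x) = 0


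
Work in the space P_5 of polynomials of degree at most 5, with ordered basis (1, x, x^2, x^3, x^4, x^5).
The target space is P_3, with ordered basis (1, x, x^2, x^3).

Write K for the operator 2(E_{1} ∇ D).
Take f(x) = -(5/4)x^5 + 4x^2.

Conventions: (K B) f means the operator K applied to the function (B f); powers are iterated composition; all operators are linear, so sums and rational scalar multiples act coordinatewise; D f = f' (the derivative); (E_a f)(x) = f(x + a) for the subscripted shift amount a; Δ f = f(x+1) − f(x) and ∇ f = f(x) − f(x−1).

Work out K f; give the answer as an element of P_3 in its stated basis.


g(x) = -50x^3 - 75x^2 - 50x + 7/2

D f = -(25/4)x^4 + 8x
∇ D f = -25x^3 + (75/2)x^2 - 25x + 57/4
E_{1} ∇ D f = -25x^3 - (75/2)x^2 - 25x + 7/4
(2(E_{1} ∇ D)) f = -50x^3 - 75x^2 - 50x + 7/2


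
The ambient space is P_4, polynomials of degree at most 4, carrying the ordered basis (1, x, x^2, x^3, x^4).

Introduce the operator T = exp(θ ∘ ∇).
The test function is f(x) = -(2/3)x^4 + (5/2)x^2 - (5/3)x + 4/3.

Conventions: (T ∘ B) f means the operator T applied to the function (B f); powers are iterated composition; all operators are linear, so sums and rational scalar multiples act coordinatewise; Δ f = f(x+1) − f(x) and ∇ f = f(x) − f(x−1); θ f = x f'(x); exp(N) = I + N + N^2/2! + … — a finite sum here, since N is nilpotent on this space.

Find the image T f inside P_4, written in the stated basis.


the result is g(x) = -(2/3)x^4 - 8x^3 - (27/2)x^2 + (14/3)x + 4/3

order-1 term: -8x^3 + 8x^2 + (7/3)x
order-2 term: -24x^2 + 20x
order-3 term: -16x
the series for exp(θ ∘ ∇) f terminates at order 3
exp(θ ∘ ∇) f = -(2/3)x^4 - 8x^3 - (27/2)x^2 + (14/3)x + 4/3


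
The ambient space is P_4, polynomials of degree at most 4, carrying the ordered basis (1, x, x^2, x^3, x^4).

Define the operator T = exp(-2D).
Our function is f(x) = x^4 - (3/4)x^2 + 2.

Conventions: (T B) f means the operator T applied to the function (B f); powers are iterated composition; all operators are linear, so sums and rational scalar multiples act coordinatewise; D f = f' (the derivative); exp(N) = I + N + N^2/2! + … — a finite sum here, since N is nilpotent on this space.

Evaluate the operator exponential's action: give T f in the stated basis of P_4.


order-1 term: -8x^3 + 3x
order-2 term: 24x^2 - 3
order-3 term: -32x
order-4 term: 16
the series for exp(-2D) f terminates at order 4
exp(-2D) f = x^4 - 8x^3 + (93/4)x^2 - 29x + 15

the image equals g(x) = x^4 - 8x^3 + (93/4)x^2 - 29x + 15


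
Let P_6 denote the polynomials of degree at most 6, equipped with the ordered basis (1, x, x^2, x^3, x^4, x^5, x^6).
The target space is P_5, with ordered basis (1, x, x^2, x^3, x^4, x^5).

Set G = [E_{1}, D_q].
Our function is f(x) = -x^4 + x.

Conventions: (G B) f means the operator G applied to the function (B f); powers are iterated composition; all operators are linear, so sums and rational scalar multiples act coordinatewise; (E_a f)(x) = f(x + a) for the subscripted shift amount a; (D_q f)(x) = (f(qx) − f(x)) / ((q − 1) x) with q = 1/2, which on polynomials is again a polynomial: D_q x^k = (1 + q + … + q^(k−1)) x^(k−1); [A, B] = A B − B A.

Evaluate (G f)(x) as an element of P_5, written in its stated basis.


g(x) = (11/8)x^2 + (27/8)x + 17/8

D_q f = -(15/8)x^3 + 1
E_{1} D_q f = -(15/8)x^3 - (45/8)x^2 - (45/8)x - 7/8
E_{1} f = -x^4 - 4x^3 - 6x^2 - 3x
D_q E_{1} f = -(15/8)x^3 - 7x^2 - 9x - 3
[E_{1}, D_q] f = (11/8)x^2 + (27/8)x + 17/8


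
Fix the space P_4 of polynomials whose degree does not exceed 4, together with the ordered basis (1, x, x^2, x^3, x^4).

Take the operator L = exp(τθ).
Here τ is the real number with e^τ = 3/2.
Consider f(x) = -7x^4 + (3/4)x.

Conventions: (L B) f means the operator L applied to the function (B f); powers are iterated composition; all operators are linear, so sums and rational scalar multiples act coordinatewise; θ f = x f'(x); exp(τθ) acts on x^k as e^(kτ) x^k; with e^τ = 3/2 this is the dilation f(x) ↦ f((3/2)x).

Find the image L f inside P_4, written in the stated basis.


the result is g(x) = -(567/16)x^4 + (9/8)x

exp(τθ) x^k = e^(kτ) x^k; with e^τ = 3/2 this sends x^k to (3/2)^k x^k
x ↦ 3/2 x
x^4 ↦ 81/16 x^4
applying this coordinatewise to f: exp(τθ) f = -(567/16)x^4 + (9/8)x


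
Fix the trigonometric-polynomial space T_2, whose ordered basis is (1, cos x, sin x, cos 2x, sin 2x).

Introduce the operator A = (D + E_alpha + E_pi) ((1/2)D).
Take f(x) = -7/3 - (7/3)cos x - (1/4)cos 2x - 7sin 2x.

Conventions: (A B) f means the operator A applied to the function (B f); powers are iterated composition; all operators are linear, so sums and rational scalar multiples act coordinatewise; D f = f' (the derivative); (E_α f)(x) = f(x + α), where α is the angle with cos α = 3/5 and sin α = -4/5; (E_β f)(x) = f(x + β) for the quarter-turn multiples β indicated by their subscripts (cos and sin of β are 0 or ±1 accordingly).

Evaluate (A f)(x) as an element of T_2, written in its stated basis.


D f = (7/3)sin x - 14cos 2x + (1/2)sin 2x
((1/2)D) f = (7/6)sin x - 7cos 2x + (1/4)sin 2x
D ((1/2)D) f = (7/6)cos x + (1/2)cos 2x + 14sin 2x
E_alpha ((1/2)D) f = -(14/15)cos x + (7/10)sin x + (43/25)cos 2x - (679/100)sin 2x
E_pi ((1/2)D) f = -(7/6)sin x - 7cos 2x + (1/4)sin 2x
(D + E_alpha + E_pi) ((1/2)D) f = (7/30)cos x - (7/15)sin x - (239/50)cos 2x + (373/50)sin 2x

the result is g(x) = (7/30)cos x - (7/15)sin x - (239/50)cos 2x + (373/50)sin 2x


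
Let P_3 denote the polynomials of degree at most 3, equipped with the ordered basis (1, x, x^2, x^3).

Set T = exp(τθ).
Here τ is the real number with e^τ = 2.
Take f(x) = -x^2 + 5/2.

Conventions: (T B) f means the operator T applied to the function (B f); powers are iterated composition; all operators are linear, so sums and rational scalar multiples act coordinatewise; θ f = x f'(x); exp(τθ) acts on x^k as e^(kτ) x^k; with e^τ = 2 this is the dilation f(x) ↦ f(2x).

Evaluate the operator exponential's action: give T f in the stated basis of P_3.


the result is g(x) = -4x^2 + 5/2

exp(τθ) x^k = e^(kτ) x^k; with e^τ = 2 this sends x^k to 2^k x^k
x^2 ↦ 4 x^2
applying this coordinatewise to f: exp(τθ) f = -4x^2 + 5/2
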